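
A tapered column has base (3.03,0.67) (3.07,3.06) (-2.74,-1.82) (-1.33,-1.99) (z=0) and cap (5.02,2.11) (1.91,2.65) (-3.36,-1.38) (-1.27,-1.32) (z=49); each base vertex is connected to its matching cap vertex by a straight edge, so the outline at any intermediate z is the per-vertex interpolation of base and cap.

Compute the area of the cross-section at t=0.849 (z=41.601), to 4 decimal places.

Area at t=0.849: 10.8866

Cross-section at t=0.849: each vertex is (1-t)·p0[i] + t·p1[i].
  v1: (1-0.849)·(3.03,0.67) + 0.849·(5.02,2.11) = (4.7195,1.8926)
  v2: (1-0.849)·(3.07,3.06) + 0.849·(1.91,2.65) = (2.0852,2.7119)
  v3: (1-0.849)·(-2.74,-1.82) + 0.849·(-3.36,-1.38) = (-3.2664,-1.4464)
  v4: (1-0.849)·(-1.33,-1.99) + 0.849·(-1.27,-1.32) = (-1.2791,-1.4212)
Shoelace sum Σ(x_i·y_{i+1} − x_{i+1}·y_i):
  i=1: 4.7195·2.7119 − 2.0852·1.8926 = +8.8526 (running +8.8526)
  i=2: 2.0852·-1.4464 − -3.2664·2.7119 = +5.8421 (running +14.6947)
  i=3: -3.2664·-1.4212 − -1.2791·-1.4464 = +2.7920 (running +17.4867)
  i=4: -1.2791·1.8926 − 4.7195·-1.4212 = +4.2865 (running +21.7732)
Area = |Σ|/2 = |21.7732|/2 = 10.8866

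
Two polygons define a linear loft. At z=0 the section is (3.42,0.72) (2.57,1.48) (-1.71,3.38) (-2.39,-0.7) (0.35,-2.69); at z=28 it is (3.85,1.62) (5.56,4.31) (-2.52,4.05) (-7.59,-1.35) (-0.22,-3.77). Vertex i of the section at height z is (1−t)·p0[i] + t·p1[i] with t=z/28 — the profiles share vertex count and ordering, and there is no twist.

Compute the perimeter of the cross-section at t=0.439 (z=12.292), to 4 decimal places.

Perimeter at t=0.439: 23.7740

Cross-section at t=0.439: each vertex is (1-t)·p0[i] + t·p1[i].
  v1: (1-0.439)·(3.42,0.72) + 0.439·(3.85,1.62) = (3.6088,1.1151)
  v2: (1-0.439)·(2.57,1.48) + 0.439·(5.56,4.31) = (3.8826,2.7224)
  v3: (1-0.439)·(-1.71,3.38) + 0.439·(-2.52,4.05) = (-2.0656,3.6741)
  v4: (1-0.439)·(-2.39,-0.7) + 0.439·(-7.59,-1.35) = (-4.6728,-0.9853)
  v5: (1-0.439)·(0.35,-2.69) + 0.439·(-0.22,-3.77) = (0.0998,-3.1641)
Perimeter = Σ |v_{i+1} − v_i|:
  edge 1→2: √(0.2738² + 1.6073²) = 1.6304 (running 1.6304)
  edge 2→3: √(-5.9482² + 0.9518²) = 6.0239 (running 7.6543)
  edge 3→4: √(-2.6072² + -4.6595²) = 5.3393 (running 12.9936)
  edge 4→5: √(4.7726² + -2.1788²) = 5.2464 (running 18.2400)
  edge 5→1: √(3.5090² + 4.2792²) = 5.5340 (running 23.7740)
Perimeter = 23.7740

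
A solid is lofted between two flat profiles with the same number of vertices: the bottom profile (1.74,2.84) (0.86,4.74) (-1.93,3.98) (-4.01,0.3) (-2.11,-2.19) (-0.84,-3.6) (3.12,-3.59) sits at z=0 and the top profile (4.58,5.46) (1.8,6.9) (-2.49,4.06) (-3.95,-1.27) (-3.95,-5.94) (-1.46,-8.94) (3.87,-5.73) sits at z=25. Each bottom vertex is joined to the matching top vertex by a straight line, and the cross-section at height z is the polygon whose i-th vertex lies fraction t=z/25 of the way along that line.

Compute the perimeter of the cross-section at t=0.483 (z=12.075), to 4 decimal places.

Perimeter at t=0.483: 31.3633

Cross-section at t=0.483: each vertex is (1-t)·p0[i] + t·p1[i].
  v1: (1-0.483)·(1.74,2.84) + 0.483·(4.58,5.46) = (3.1117,4.1055)
  v2: (1-0.483)·(0.86,4.74) + 0.483·(1.8,6.9) = (1.3140,5.7833)
  v3: (1-0.483)·(-1.93,3.98) + 0.483·(-2.49,4.06) = (-2.2005,4.0186)
  v4: (1-0.483)·(-4.01,0.3) + 0.483·(-3.95,-1.27) = (-3.9810,-0.4583)
  v5: (1-0.483)·(-2.11,-2.19) + 0.483·(-3.95,-5.94) = (-2.9987,-4.0012)
  v6: (1-0.483)·(-0.84,-3.6) + 0.483·(-1.46,-8.94) = (-1.1395,-6.1792)
  v7: (1-0.483)·(3.12,-3.59) + 0.483·(3.87,-5.73) = (3.4823,-4.6236)
Perimeter = Σ |v_{i+1} − v_i|:
  edge 1→2: √(-1.7977² + 1.6778²) = 2.4590 (running 2.4590)
  edge 2→3: √(-3.5145² + -1.7646²) = 3.9326 (running 6.3917)
  edge 3→4: √(-1.7805² + -4.4769²) = 4.8180 (running 11.2097)
  edge 4→5: √(0.9823² + -3.5429²) = 3.6766 (running 14.8863)
  edge 5→6: √(1.8593² + -2.1780²) = 2.8636 (running 17.7499)
  edge 6→7: √(4.6217² + 1.5556²) = 4.8765 (running 22.6264)
  edge 7→1: √(-0.3705² + 8.7291²) = 8.7369 (running 31.3633)
Perimeter = 31.3633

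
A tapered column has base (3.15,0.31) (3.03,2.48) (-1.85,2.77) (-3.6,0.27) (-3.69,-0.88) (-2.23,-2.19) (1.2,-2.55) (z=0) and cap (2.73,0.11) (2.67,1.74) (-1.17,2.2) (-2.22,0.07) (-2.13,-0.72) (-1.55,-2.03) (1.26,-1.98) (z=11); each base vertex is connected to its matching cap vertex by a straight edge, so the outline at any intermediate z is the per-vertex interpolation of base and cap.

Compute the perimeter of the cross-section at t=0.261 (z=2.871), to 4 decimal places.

Cross-section at t=0.261: each vertex is (1-t)·p0[i] + t·p1[i].
  v1: (1-0.261)·(3.15,0.31) + 0.261·(2.73,0.11) = (3.0404,0.2578)
  v2: (1-0.261)·(3.03,2.48) + 0.261·(2.67,1.74) = (2.9360,2.2869)
  v3: (1-0.261)·(-1.85,2.77) + 0.261·(-1.17,2.2) = (-1.6725,2.6212)
  v4: (1-0.261)·(-3.6,0.27) + 0.261·(-2.22,0.07) = (-3.2398,0.2178)
  v5: (1-0.261)·(-3.69,-0.88) + 0.261·(-2.13,-0.72) = (-3.2828,-0.8382)
  v6: (1-0.261)·(-2.23,-2.19) + 0.261·(-1.55,-2.03) = (-2.0525,-2.1482)
  v7: (1-0.261)·(1.2,-2.55) + 0.261·(1.26,-1.98) = (1.2157,-2.4012)
Perimeter = Σ |v_{i+1} − v_i|:
  edge 1→2: √(-0.1043² + 2.0291²) = 2.0317 (running 2.0317)
  edge 2→3: √(-4.6086² + 0.3344²) = 4.6207 (running 6.6524)
  edge 3→4: √(-1.5673² + -2.4034²) = 2.8693 (running 9.5217)
  edge 4→5: √(-0.0430² + -1.0560²) = 1.0569 (running 10.5786)
  edge 5→6: √(1.2303² + -1.3100²) = 1.7972 (running 12.3758)
  edge 6→7: √(3.2682² + -0.2530²) = 3.2780 (running 15.6538)
  edge 7→1: √(1.8247² + 2.6590²) = 3.2249 (running 18.8787)
Perimeter = 18.8787

Perimeter at t=0.261: 18.8787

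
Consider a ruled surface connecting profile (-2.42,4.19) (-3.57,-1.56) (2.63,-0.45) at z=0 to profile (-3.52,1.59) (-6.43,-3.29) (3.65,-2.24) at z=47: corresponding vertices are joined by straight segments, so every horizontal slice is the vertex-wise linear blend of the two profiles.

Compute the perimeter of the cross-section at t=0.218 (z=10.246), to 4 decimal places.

Cross-section at t=0.218: each vertex is (1-t)·p0[i] + t·p1[i].
  v1: (1-0.218)·(-2.42,4.19) + 0.218·(-3.52,1.59) = (-2.6598,3.6232)
  v2: (1-0.218)·(-3.57,-1.56) + 0.218·(-6.43,-3.29) = (-4.1935,-1.9371)
  v3: (1-0.218)·(2.63,-0.45) + 0.218·(3.65,-2.24) = (2.8524,-0.8402)
Perimeter = Σ |v_{i+1} − v_i|:
  edge 1→2: √(-1.5337² + -5.5603²) = 5.7680 (running 5.7680)
  edge 2→3: √(7.0458² + 1.0969²) = 7.1307 (running 12.8987)
  edge 3→1: √(-5.5122² + 4.4634²) = 7.0927 (running 19.9914)
Perimeter = 19.9914

Perimeter at t=0.218: 19.9914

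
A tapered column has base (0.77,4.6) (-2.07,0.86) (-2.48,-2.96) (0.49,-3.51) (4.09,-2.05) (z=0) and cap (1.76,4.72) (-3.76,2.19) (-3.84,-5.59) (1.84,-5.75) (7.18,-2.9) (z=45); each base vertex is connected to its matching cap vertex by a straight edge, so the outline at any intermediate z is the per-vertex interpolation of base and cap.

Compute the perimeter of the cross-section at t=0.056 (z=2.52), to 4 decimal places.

Cross-section at t=0.056: each vertex is (1-t)·p0[i] + t·p1[i].
  v1: (1-0.056)·(0.77,4.6) + 0.056·(1.76,4.72) = (0.8254,4.6067)
  v2: (1-0.056)·(-2.07,0.86) + 0.056·(-3.76,2.19) = (-2.1646,0.9345)
  v3: (1-0.056)·(-2.48,-2.96) + 0.056·(-3.84,-5.59) = (-2.5562,-3.1073)
  v4: (1-0.056)·(0.49,-3.51) + 0.056·(1.84,-5.75) = (0.5656,-3.6354)
  v5: (1-0.056)·(4.09,-2.05) + 0.056·(7.18,-2.9) = (4.2630,-2.0976)
Perimeter = Σ |v_{i+1} − v_i|:
  edge 1→2: √(-2.9901² + -3.6722²) = 4.7356 (running 4.7356)
  edge 2→3: √(-0.3915² + -4.0418²) = 4.0607 (running 8.7963)
  edge 3→4: √(3.1218² + -0.5282²) = 3.1661 (running 11.9624)
  edge 4→5: √(3.6974² + 1.5378²) = 4.0045 (running 15.9669)
  edge 5→1: √(-3.4376² + 6.7043²) = 7.5343 (running 23.5012)
Perimeter = 23.5012

Perimeter at t=0.056: 23.5012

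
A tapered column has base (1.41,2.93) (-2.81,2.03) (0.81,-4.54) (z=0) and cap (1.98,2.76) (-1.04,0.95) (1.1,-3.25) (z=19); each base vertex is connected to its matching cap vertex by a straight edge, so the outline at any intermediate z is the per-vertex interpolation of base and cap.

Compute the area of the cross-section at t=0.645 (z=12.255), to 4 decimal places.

Cross-section at t=0.645: each vertex is (1-t)·p0[i] + t·p1[i].
  v1: (1-0.645)·(1.41,2.93) + 0.645·(1.98,2.76) = (1.7776,2.8203)
  v2: (1-0.645)·(-2.81,2.03) + 0.645·(-1.04,0.95) = (-1.6683,1.3334)
  v3: (1-0.645)·(0.81,-4.54) + 0.645·(1.1,-3.25) = (0.9971,-3.7079)
Shoelace sum Σ(x_i·y_{i+1} − x_{i+1}·y_i):
  i=1: 1.7776·1.3334 − -1.6683·2.8203 = +7.0756 (running +7.0756)
  i=2: -1.6683·-3.7079 − 0.9971·1.3334 = +4.8567 (running +11.9323)
  i=3: 0.9971·2.8203 − 1.7776·-3.7079 = +9.4035 (running +21.3358)
Area = |Σ|/2 = |21.3358|/2 = 10.6679

Area at t=0.645: 10.6679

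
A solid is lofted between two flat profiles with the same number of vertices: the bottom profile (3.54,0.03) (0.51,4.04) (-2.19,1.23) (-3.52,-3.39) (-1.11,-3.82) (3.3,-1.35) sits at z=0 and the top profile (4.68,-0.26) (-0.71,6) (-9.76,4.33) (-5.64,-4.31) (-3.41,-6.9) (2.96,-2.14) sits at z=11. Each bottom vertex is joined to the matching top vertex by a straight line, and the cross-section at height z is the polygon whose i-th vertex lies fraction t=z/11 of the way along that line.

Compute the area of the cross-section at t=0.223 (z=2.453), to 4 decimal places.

Area at t=0.223: 45.6377

Cross-section at t=0.223: each vertex is (1-t)·p0[i] + t·p1[i].
  v1: (1-0.223)·(3.54,0.03) + 0.223·(4.68,-0.26) = (3.7942,-0.0347)
  v2: (1-0.223)·(0.51,4.04) + 0.223·(-0.71,6) = (0.2379,4.4771)
  v3: (1-0.223)·(-2.19,1.23) + 0.223·(-9.76,4.33) = (-3.8781,1.9213)
  v4: (1-0.223)·(-3.52,-3.39) + 0.223·(-5.64,-4.31) = (-3.9928,-3.5952)
  v5: (1-0.223)·(-1.11,-3.82) + 0.223·(-3.41,-6.9) = (-1.6229,-4.5068)
  v6: (1-0.223)·(3.3,-1.35) + 0.223·(2.96,-2.14) = (3.2242,-1.5262)
Shoelace sum Σ(x_i·y_{i+1} − x_{i+1}·y_i):
  i=1: 3.7942·4.4771 − 0.2379·-0.0347 = +16.9953 (running +16.9953)
  i=2: 0.2379·1.9213 − -3.8781·4.4771 = +17.8198 (running +34.8150)
  i=3: -3.8781·-3.5952 − -3.9928·1.9213 = +21.6137 (running +56.4288)
  i=4: -3.9928·-4.5068 − -1.6229·-3.5952 = +12.1601 (running +68.5889)
  i=5: -1.6229·-1.5262 − 3.2242·-4.5068 = +17.0077 (running +85.5966)
  i=6: 3.2242·-0.0347 − 3.7942·-1.5262 = +5.6788 (running +91.2754)
Area = |Σ|/2 = |91.2754|/2 = 45.6377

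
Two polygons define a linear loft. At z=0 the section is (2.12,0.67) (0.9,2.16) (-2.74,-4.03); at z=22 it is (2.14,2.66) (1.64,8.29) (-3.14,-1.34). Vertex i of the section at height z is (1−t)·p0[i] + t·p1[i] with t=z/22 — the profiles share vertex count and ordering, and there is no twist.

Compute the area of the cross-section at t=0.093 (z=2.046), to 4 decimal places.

Cross-section at t=0.093: each vertex is (1-t)·p0[i] + t·p1[i].
  v1: (1-0.093)·(2.12,0.67) + 0.093·(2.14,2.66) = (2.1219,0.8551)
  v2: (1-0.093)·(0.9,2.16) + 0.093·(1.64,8.29) = (0.9688,2.7301)
  v3: (1-0.093)·(-2.74,-4.03) + 0.093·(-3.14,-1.34) = (-2.7772,-3.7798)
Shoelace sum Σ(x_i·y_{i+1} − x_{i+1}·y_i):
  i=1: 2.1219·2.7301 − 0.9688·0.8551 = +4.9645 (running +4.9645)
  i=2: 0.9688·-3.7798 − -2.7772·2.7301 = +3.9200 (running +8.8845)
  i=3: -2.7772·0.8551 − 2.1219·-3.7798 = +5.6456 (running +14.5301)
Area = |Σ|/2 = |14.5301|/2 = 7.2650

Area at t=0.093: 7.2650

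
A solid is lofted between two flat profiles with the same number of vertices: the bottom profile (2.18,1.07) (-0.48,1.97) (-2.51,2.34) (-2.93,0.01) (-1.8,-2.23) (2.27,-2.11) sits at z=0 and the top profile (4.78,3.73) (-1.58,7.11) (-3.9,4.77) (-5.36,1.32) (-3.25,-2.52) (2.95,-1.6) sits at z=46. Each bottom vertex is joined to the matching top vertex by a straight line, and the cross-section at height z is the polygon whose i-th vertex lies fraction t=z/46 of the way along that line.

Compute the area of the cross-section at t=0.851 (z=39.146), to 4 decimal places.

Area at t=0.851: 56.2207

Cross-section at t=0.851: each vertex is (1-t)·p0[i] + t·p1[i].
  v1: (1-0.851)·(2.18,1.07) + 0.851·(4.78,3.73) = (4.3926,3.3337)
  v2: (1-0.851)·(-0.48,1.97) + 0.851·(-1.58,7.11) = (-1.4161,6.3441)
  v3: (1-0.851)·(-2.51,2.34) + 0.851·(-3.9,4.77) = (-3.6929,4.4079)
  v4: (1-0.851)·(-2.93,0.01) + 0.851·(-5.36,1.32) = (-4.9979,1.1248)
  v5: (1-0.851)·(-1.8,-2.23) + 0.851·(-3.25,-2.52) = (-3.0339,-2.4768)
  v6: (1-0.851)·(2.27,-2.11) + 0.851·(2.95,-1.6) = (2.8487,-1.6760)
Shoelace sum Σ(x_i·y_{i+1} − x_{i+1}·y_i):
  i=1: 4.3926·6.3441 − -1.4161·3.3337 = +32.5881 (running +32.5881)
  i=2: -1.4161·4.4079 − -3.6929·6.3441 = +17.1861 (running +49.7742)
  i=3: -3.6929·1.1248 − -4.9979·4.4079 = +17.8767 (running +67.6509)
  i=4: -4.9979·-2.4768 − -3.0339·1.1248 = +15.7914 (running +83.4424)
  i=5: -3.0339·-1.6760 − 2.8487·-2.4768 = +12.1405 (running +95.5828)
  i=6: 2.8487·3.3337 − 4.3926·-1.6760 = +16.8585 (running +112.4413)
Area = |Σ|/2 = |112.4413|/2 = 56.2207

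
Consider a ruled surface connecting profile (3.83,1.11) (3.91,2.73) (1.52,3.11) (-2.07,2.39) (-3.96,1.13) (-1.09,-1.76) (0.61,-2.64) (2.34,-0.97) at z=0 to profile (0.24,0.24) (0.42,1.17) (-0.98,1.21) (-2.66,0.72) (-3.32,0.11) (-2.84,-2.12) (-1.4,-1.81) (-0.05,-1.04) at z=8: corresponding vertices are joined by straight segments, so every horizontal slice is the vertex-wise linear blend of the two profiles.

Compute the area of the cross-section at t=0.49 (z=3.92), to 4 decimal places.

Area at t=0.49: 17.2031

Cross-section at t=0.49: each vertex is (1-t)·p0[i] + t·p1[i].
  v1: (1-0.49)·(3.83,1.11) + 0.49·(0.24,0.24) = (2.0709,0.6837)
  v2: (1-0.49)·(3.91,2.73) + 0.49·(0.42,1.17) = (2.1999,1.9656)
  v3: (1-0.49)·(1.52,3.11) + 0.49·(-0.98,1.21) = (0.2950,2.1790)
  v4: (1-0.49)·(-2.07,2.39) + 0.49·(-2.66,0.72) = (-2.3591,1.5717)
  v5: (1-0.49)·(-3.96,1.13) + 0.49·(-3.32,0.11) = (-3.6464,0.6302)
  v6: (1-0.49)·(-1.09,-1.76) + 0.49·(-2.84,-2.12) = (-1.9475,-1.9364)
  v7: (1-0.49)·(0.61,-2.64) + 0.49·(-1.4,-1.81) = (-0.3749,-2.2333)
  v8: (1-0.49)·(2.34,-0.97) + 0.49·(-0.05,-1.04) = (1.1689,-1.0043)
Shoelace sum Σ(x_i·y_{i+1} − x_{i+1}·y_i):
  i=1: 2.0709·1.9656 − 2.1999·0.6837 = +2.5665 (running +2.5665)
  i=2: 2.1999·2.1790 − 0.2950·1.9656 = +4.2137 (running +6.7802)
  i=3: 0.2950·1.5717 − -2.3591·2.1790 = +5.6041 (running +12.3843)
  i=4: -2.3591·0.6302 − -3.6464·1.5717 = +4.2443 (running +16.6287)
  i=5: -3.6464·-1.9364 − -1.9475·0.6302 = +8.2882 (running +24.9169)
  i=6: -1.9475·-2.2333 − -0.3749·-1.9364 = +3.6234 (running +28.5403)
  i=7: -0.3749·-1.0043 − 1.1689·-2.2333 = +2.9870 (running +31.5273)
  i=8: 1.1689·0.6837 − 2.0709·-1.0043 = +2.8790 (running +34.4063)
Area = |Σ|/2 = |34.4063|/2 = 17.2031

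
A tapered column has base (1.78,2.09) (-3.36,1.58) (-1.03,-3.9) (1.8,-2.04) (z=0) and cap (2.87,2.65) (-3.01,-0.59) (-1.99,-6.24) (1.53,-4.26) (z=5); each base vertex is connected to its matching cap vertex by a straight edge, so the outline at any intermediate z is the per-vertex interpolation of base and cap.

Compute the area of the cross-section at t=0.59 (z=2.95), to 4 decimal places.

Area at t=0.59: 25.7946

Cross-section at t=0.59: each vertex is (1-t)·p0[i] + t·p1[i].
  v1: (1-0.59)·(1.78,2.09) + 0.59·(2.87,2.65) = (2.4231,2.4204)
  v2: (1-0.59)·(-3.36,1.58) + 0.59·(-3.01,-0.59) = (-3.1535,0.2997)
  v3: (1-0.59)·(-1.03,-3.9) + 0.59·(-1.99,-6.24) = (-1.5964,-5.2806)
  v4: (1-0.59)·(1.8,-2.04) + 0.59·(1.53,-4.26) = (1.6407,-3.3498)
Shoelace sum Σ(x_i·y_{i+1} − x_{i+1}·y_i):
  i=1: 2.4231·0.2997 − -3.1535·2.4204 = +8.3589 (running +8.3589)
  i=2: -3.1535·-5.2806 − -1.5964·0.2997 = +17.1308 (running +25.4897)
  i=3: -1.5964·-3.3498 − 1.6407·-5.2806 = +14.0115 (running +39.5012)
  i=4: 1.6407·2.4204 − 2.4231·-3.3498 = +12.0881 (running +51.5893)
Area = |Σ|/2 = |51.5893|/2 = 25.7946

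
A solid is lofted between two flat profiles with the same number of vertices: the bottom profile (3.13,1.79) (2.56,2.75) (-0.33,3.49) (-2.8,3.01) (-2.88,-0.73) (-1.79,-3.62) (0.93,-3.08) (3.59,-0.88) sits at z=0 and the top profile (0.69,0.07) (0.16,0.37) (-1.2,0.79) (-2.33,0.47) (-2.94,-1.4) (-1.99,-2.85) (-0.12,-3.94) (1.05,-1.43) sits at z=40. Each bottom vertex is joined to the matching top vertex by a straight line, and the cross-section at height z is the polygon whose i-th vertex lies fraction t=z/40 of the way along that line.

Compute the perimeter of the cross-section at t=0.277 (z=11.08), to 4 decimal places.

Perimeter at t=0.277: 19.6625

Cross-section at t=0.277: each vertex is (1-t)·p0[i] + t·p1[i].
  v1: (1-0.277)·(3.13,1.79) + 0.277·(0.69,0.07) = (2.4541,1.3136)
  v2: (1-0.277)·(2.56,2.75) + 0.277·(0.16,0.37) = (1.8952,2.0907)
  v3: (1-0.277)·(-0.33,3.49) + 0.277·(-1.2,0.79) = (-0.5710,2.7421)
  v4: (1-0.277)·(-2.8,3.01) + 0.277·(-2.33,0.47) = (-2.6698,2.3064)
  v5: (1-0.277)·(-2.88,-0.73) + 0.277·(-2.94,-1.4) = (-2.8966,-0.9156)
  v6: (1-0.277)·(-1.79,-3.62) + 0.277·(-1.99,-2.85) = (-1.8454,-3.4067)
  v7: (1-0.277)·(0.93,-3.08) + 0.277·(-0.12,-3.94) = (0.6391,-3.3182)
  v8: (1-0.277)·(3.59,-0.88) + 0.277·(1.05,-1.43) = (2.8864,-1.0324)
Perimeter = Σ |v_{i+1} − v_i|:
  edge 1→2: √(-0.5589² + 0.7772²) = 0.9573 (running 0.9573)
  edge 2→3: √(-2.4662² + 0.6514²) = 2.5508 (running 3.5080)
  edge 3→4: √(-2.0988² + -0.4357²) = 2.1436 (running 5.6516)
  edge 4→5: √(-0.2268² + -3.2220²) = 3.2300 (running 8.8816)
  edge 5→6: √(1.0512² + -2.4911²) = 2.7038 (running 11.5854)
  edge 6→7: √(2.4846² + 0.0885²) = 2.4861 (running 14.0716)
  edge 7→8: √(2.2473² + 2.2859²) = 3.2055 (running 17.2771)
  edge 8→1: √(-0.4323² + 2.3459²) = 2.3854 (running 19.6625)
Perimeter = 19.6625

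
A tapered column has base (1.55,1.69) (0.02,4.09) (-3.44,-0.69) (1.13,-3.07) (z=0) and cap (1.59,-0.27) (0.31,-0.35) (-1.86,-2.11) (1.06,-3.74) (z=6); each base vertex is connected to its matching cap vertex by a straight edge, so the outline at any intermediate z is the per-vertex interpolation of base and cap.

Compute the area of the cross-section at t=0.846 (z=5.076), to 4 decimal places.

Area at t=0.846: 8.0946

Cross-section at t=0.846: each vertex is (1-t)·p0[i] + t·p1[i].
  v1: (1-0.846)·(1.55,1.69) + 0.846·(1.59,-0.27) = (1.5838,0.0318)
  v2: (1-0.846)·(0.02,4.09) + 0.846·(0.31,-0.35) = (0.2653,0.3338)
  v3: (1-0.846)·(-3.44,-0.69) + 0.846·(-1.86,-2.11) = (-2.1033,-1.8913)
  v4: (1-0.846)·(1.13,-3.07) + 0.846·(1.06,-3.74) = (1.0708,-3.6368)
Shoelace sum Σ(x_i·y_{i+1} − x_{i+1}·y_i):
  i=1: 1.5838·0.3338 − 0.2653·0.0318 = +0.5202 (running +0.5202)
  i=2: 0.2653·-1.8913 − -2.1033·0.3338 = +0.2002 (running +0.7203)
  i=3: -2.1033·-3.6368 − 1.0708·-1.8913 = +9.6746 (running +10.3949)
  i=4: 1.0708·0.0318 − 1.5838·-3.6368 = +5.7942 (running +16.1892)
Area = |Σ|/2 = |16.1892|/2 = 8.0946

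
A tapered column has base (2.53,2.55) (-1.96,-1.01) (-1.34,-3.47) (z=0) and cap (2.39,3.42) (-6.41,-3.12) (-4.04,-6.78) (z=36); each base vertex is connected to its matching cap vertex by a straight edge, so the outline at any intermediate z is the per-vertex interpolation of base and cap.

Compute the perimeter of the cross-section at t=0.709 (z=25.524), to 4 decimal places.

Cross-section at t=0.709: each vertex is (1-t)·p0[i] + t·p1[i].
  v1: (1-0.709)·(2.53,2.55) + 0.709·(2.39,3.42) = (2.4307,3.1668)
  v2: (1-0.709)·(-1.96,-1.01) + 0.709·(-6.41,-3.12) = (-5.1151,-2.5060)
  v3: (1-0.709)·(-1.34,-3.47) + 0.709·(-4.04,-6.78) = (-3.2543,-5.8168)
Perimeter = Σ |v_{i+1} − v_i|:
  edge 1→2: √(-7.5458² + -5.6728²) = 9.4403 (running 9.4403)
  edge 2→3: √(1.8607² + -3.3108²) = 3.7979 (running 13.2382)
  edge 3→1: √(5.6850² + 8.9836²) = 10.6313 (running 23.8695)
Perimeter = 23.8695

Perimeter at t=0.709: 23.8695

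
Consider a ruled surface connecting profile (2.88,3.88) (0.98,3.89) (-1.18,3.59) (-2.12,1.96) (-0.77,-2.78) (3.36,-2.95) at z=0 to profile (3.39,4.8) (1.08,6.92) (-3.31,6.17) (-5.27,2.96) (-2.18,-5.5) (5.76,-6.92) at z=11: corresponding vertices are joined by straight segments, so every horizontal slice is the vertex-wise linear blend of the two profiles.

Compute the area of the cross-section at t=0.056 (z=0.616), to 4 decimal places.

Cross-section at t=0.056: each vertex is (1-t)·p0[i] + t·p1[i].
  v1: (1-0.056)·(2.88,3.88) + 0.056·(3.39,4.8) = (2.9086,3.9315)
  v2: (1-0.056)·(0.98,3.89) + 0.056·(1.08,6.92) = (0.9856,4.0597)
  v3: (1-0.056)·(-1.18,3.59) + 0.056·(-3.31,6.17) = (-1.2993,3.7345)
  v4: (1-0.056)·(-2.12,1.96) + 0.056·(-5.27,2.96) = (-2.2964,2.0160)
  v5: (1-0.056)·(-0.77,-2.78) + 0.056·(-2.18,-5.5) = (-0.8490,-2.9323)
  v6: (1-0.056)·(3.36,-2.95) + 0.056·(5.76,-6.92) = (3.4944,-3.1723)
Shoelace sum Σ(x_i·y_{i+1} − x_{i+1}·y_i):
  i=1: 2.9086·4.0597 − 0.9856·3.9315 = +7.9329 (running +7.9329)
  i=2: 0.9856·3.7345 − -1.2993·4.0597 = +8.9554 (running +16.8883)
  i=3: -1.2993·2.0160 − -2.2964·3.7345 = +5.9565 (running +22.8448)
  i=4: -2.2964·-2.9323 − -0.8490·2.0160 = +8.4453 (running +31.2901)
  i=5: -0.8490·-3.1723 − 3.4944·-2.9323 = +12.9399 (running +44.2299)
  i=6: 3.4944·3.9315 − 2.9086·-3.1723 = +22.9652 (running +67.1951)
Area = |Σ|/2 = |67.1951|/2 = 33.5976

Area at t=0.056: 33.5976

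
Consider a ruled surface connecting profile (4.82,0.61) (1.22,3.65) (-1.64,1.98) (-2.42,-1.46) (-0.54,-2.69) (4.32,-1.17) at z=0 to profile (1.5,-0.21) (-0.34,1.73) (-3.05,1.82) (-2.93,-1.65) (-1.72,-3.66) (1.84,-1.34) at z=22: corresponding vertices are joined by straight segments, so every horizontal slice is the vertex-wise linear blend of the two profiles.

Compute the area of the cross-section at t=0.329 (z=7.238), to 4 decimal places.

Area at t=0.329: 25.3661

Cross-section at t=0.329: each vertex is (1-t)·p0[i] + t·p1[i].
  v1: (1-0.329)·(4.82,0.61) + 0.329·(1.5,-0.21) = (3.7277,0.3402)
  v2: (1-0.329)·(1.22,3.65) + 0.329·(-0.34,1.73) = (0.7068,3.0183)
  v3: (1-0.329)·(-1.64,1.98) + 0.329·(-3.05,1.82) = (-2.1039,1.9274)
  v4: (1-0.329)·(-2.42,-1.46) + 0.329·(-2.93,-1.65) = (-2.5878,-1.5225)
  v5: (1-0.329)·(-0.54,-2.69) + 0.329·(-1.72,-3.66) = (-0.9282,-3.0091)
  v6: (1-0.329)·(4.32,-1.17) + 0.329·(1.84,-1.34) = (3.5041,-1.2259)
Shoelace sum Σ(x_i·y_{i+1} − x_{i+1}·y_i):
  i=1: 3.7277·3.0183 − 0.7068·0.3402 = +11.0110 (running +11.0110)
  i=2: 0.7068·1.9274 − -2.1039·3.0183 = +7.7124 (running +18.7234)
  i=3: -2.1039·-1.5225 − -2.5878·1.9274 = +8.1908 (running +26.9142)
  i=4: -2.5878·-3.0091 − -0.9282·-1.5225 = +6.3738 (running +33.2880)
  i=5: -0.9282·-1.2259 − 3.5041·-3.0091 = +11.6822 (running +44.9701)
  i=6: 3.5041·0.3402 − 3.7277·-1.2259 = +5.7621 (running +50.7322)
Area = |Σ|/2 = |50.7322|/2 = 25.3661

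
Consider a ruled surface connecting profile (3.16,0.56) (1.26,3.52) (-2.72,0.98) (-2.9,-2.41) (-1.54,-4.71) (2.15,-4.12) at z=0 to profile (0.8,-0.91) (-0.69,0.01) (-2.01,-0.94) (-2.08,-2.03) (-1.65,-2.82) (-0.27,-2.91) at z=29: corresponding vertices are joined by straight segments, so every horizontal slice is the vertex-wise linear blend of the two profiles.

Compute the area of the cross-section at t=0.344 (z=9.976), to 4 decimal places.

Cross-section at t=0.344: each vertex is (1-t)·p0[i] + t·p1[i].
  v1: (1-0.344)·(3.16,0.56) + 0.344·(0.8,-0.91) = (2.3482,0.0543)
  v2: (1-0.344)·(1.26,3.52) + 0.344·(-0.69,0.01) = (0.5892,2.3126)
  v3: (1-0.344)·(-2.72,0.98) + 0.344·(-2.01,-0.94) = (-2.4758,0.3195)
  v4: (1-0.344)·(-2.9,-2.41) + 0.344·(-2.08,-2.03) = (-2.6179,-2.2793)
  v5: (1-0.344)·(-1.54,-4.71) + 0.344·(-1.65,-2.82) = (-1.5778,-4.0598)
  v6: (1-0.344)·(2.15,-4.12) + 0.344·(-0.27,-2.91) = (1.3175,-3.7038)
Shoelace sum Σ(x_i·y_{i+1} − x_{i+1}·y_i):
  i=1: 2.3482·2.3126 − 0.5892·0.0543 = +5.3983 (running +5.3983)
  i=2: 0.5892·0.3195 − -2.4758·2.3126 = +5.9136 (running +11.3119)
  i=3: -2.4758·-2.2793 − -2.6179·0.3195 = +6.4794 (running +17.7913)
  i=4: -2.6179·-4.0598 − -1.5778·-2.2793 = +7.0320 (running +24.8233)
  i=5: -1.5778·-3.7038 − 1.3175·-4.0598 = +11.1929 (running +36.0161)
  i=6: 1.3175·0.0543 − 2.3482·-3.7038 = +8.7686 (running +44.7847)
Area = |Σ|/2 = |44.7847|/2 = 22.3924

Area at t=0.344: 22.3924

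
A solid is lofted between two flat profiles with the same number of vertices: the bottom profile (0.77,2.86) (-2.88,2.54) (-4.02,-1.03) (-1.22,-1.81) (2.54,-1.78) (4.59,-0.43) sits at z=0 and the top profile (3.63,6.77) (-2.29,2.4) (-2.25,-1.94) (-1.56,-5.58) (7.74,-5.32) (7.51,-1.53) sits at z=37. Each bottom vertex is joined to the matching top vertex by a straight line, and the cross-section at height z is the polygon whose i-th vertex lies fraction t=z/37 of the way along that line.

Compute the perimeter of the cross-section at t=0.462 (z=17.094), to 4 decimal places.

Cross-section at t=0.462: each vertex is (1-t)·p0[i] + t·p1[i].
  v1: (1-0.462)·(0.77,2.86) + 0.462·(3.63,6.77) = (2.0913,4.6664)
  v2: (1-0.462)·(-2.88,2.54) + 0.462·(-2.29,2.4) = (-2.6074,2.4753)
  v3: (1-0.462)·(-4.02,-1.03) + 0.462·(-2.25,-1.94) = (-3.2023,-1.4504)
  v4: (1-0.462)·(-1.22,-1.81) + 0.462·(-1.56,-5.58) = (-1.3771,-3.5517)
  v5: (1-0.462)·(2.54,-1.78) + 0.462·(7.74,-5.32) = (4.9424,-3.4155)
  v6: (1-0.462)·(4.59,-0.43) + 0.462·(7.51,-1.53) = (5.9390,-0.9382)
Perimeter = Σ |v_{i+1} − v_i|:
  edge 1→2: √(-4.6987² + -2.1911²) = 5.1845 (running 5.1845)
  edge 2→3: √(-0.5948² + -3.9257²) = 3.9706 (running 9.1551)
  edge 3→4: √(1.8252² + -2.1013²) = 2.7833 (running 11.9384)
  edge 4→5: √(6.3195² + 0.1363²) = 6.3209 (running 18.2593)
  edge 5→6: √(0.9966² + 2.4773²) = 2.6702 (running 20.9296)
  edge 6→1: √(-3.8477² + 5.6046²) = 6.7983 (running 27.7278)
Perimeter = 27.7278

Perimeter at t=0.462: 27.7278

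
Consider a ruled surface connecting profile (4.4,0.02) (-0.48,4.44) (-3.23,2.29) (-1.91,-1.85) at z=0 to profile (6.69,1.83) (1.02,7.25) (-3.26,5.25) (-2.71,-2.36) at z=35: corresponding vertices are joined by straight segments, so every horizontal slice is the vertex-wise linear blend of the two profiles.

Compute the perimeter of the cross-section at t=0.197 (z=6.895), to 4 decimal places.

Cross-section at t=0.197: each vertex is (1-t)·p0[i] + t·p1[i].
  v1: (1-0.197)·(4.4,0.02) + 0.197·(6.69,1.83) = (4.8511,0.3766)
  v2: (1-0.197)·(-0.48,4.44) + 0.197·(1.02,7.25) = (-0.1845,4.9936)
  v3: (1-0.197)·(-3.23,2.29) + 0.197·(-3.26,5.25) = (-3.2359,2.8731)
  v4: (1-0.197)·(-1.91,-1.85) + 0.197·(-2.71,-2.36) = (-2.0676,-1.9505)
Perimeter = Σ |v_{i+1} − v_i|:
  edge 1→2: √(-5.0356² + 4.6170²) = 6.8319 (running 6.8319)
  edge 2→3: √(-3.0514² + -2.1204²) = 3.7158 (running 10.5477)
  edge 3→4: √(1.1683² + -4.8236²) = 4.9631 (running 15.5107)
  edge 4→1: √(6.9187² + 2.3270²) = 7.2996 (running 22.8103)
Perimeter = 22.8103

Perimeter at t=0.197: 22.8103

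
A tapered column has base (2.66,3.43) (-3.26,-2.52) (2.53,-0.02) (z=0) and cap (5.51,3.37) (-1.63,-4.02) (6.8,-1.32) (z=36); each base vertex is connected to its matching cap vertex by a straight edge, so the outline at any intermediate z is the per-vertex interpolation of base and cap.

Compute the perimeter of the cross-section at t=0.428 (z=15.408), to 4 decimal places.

Perimeter at t=0.428: 20.5953

Cross-section at t=0.428: each vertex is (1-t)·p0[i] + t·p1[i].
  v1: (1-0.428)·(2.66,3.43) + 0.428·(5.51,3.37) = (3.8798,3.4043)
  v2: (1-0.428)·(-3.26,-2.52) + 0.428·(-1.63,-4.02) = (-2.5624,-3.1620)
  v3: (1-0.428)·(2.53,-0.02) + 0.428·(6.8,-1.32) = (4.3576,-0.5764)
Perimeter = Σ |v_{i+1} − v_i|:
  edge 1→2: √(-6.4422² + -6.5663²) = 9.1988 (running 9.1988)
  edge 2→3: √(6.9199² + 2.5856²) = 7.3872 (running 16.5860)
  edge 3→1: √(-0.4778² + 3.9807²) = 4.0093 (running 20.5953)
Perimeter = 20.5953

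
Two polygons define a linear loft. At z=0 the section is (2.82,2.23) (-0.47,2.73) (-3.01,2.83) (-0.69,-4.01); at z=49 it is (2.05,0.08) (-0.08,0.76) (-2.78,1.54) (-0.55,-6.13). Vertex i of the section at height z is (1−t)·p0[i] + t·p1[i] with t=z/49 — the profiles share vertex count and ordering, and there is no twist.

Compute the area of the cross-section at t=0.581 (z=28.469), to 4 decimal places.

Area at t=0.581: 18.1187

Cross-section at t=0.581: each vertex is (1-t)·p0[i] + t·p1[i].
  v1: (1-0.581)·(2.82,2.23) + 0.581·(2.05,0.08) = (2.3726,0.9808)
  v2: (1-0.581)·(-0.47,2.73) + 0.581·(-0.08,0.76) = (-0.2434,1.5854)
  v3: (1-0.581)·(-3.01,2.83) + 0.581·(-2.78,1.54) = (-2.8764,2.0805)
  v4: (1-0.581)·(-0.69,-4.01) + 0.581·(-0.55,-6.13) = (-0.6087,-5.2417)
Shoelace sum Σ(x_i·y_{i+1} − x_{i+1}·y_i):
  i=1: 2.3726·1.5854 − -0.2434·0.9808 = +4.0004 (running +4.0004)
  i=2: -0.2434·2.0805 − -2.8764·1.5854 = +4.0539 (running +8.0543)
  i=3: -2.8764·-5.2417 − -0.6087·2.0805 = +16.3434 (running +24.3977)
  i=4: -0.6087·0.9808 − 2.3726·-5.2417 = +11.8397 (running +36.2374)
Area = |Σ|/2 = |36.2374|/2 = 18.1187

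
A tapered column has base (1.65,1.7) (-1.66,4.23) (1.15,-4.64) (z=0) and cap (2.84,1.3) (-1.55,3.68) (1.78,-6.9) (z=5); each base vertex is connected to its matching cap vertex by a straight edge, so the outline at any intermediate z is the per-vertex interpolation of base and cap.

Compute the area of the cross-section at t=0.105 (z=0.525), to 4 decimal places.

Area at t=0.105: 11.8890

Cross-section at t=0.105: each vertex is (1-t)·p0[i] + t·p1[i].
  v1: (1-0.105)·(1.65,1.7) + 0.105·(2.84,1.3) = (1.7750,1.6580)
  v2: (1-0.105)·(-1.66,4.23) + 0.105·(-1.55,3.68) = (-1.6484,4.1723)
  v3: (1-0.105)·(1.15,-4.64) + 0.105·(1.78,-6.9) = (1.2162,-4.8773)
Shoelace sum Σ(x_i·y_{i+1} − x_{i+1}·y_i):
  i=1: 1.7750·4.1723 − -1.6484·1.6580 = +10.1387 (running +10.1387)
  i=2: -1.6484·-4.8773 − 1.2162·4.1723 = +2.9659 (running +13.1046)
  i=3: 1.2162·1.6580 − 1.7750·-4.8773 = +10.6733 (running +23.7779)
Area = |Σ|/2 = |23.7779|/2 = 11.8890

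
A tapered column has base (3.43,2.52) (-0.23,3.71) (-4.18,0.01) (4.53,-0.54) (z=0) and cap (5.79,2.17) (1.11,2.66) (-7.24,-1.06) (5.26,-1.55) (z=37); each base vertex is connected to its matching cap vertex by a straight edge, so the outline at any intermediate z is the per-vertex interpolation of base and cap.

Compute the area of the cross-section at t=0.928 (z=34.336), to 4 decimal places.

Cross-section at t=0.928: each vertex is (1-t)·p0[i] + t·p1[i].
  v1: (1-0.928)·(3.43,2.52) + 0.928·(5.79,2.17) = (5.6201,2.1952)
  v2: (1-0.928)·(-0.23,3.71) + 0.928·(1.11,2.66) = (1.0135,2.7356)
  v3: (1-0.928)·(-4.18,0.01) + 0.928·(-7.24,-1.06) = (-7.0197,-0.9830)
  v4: (1-0.928)·(4.53,-0.54) + 0.928·(5.26,-1.55) = (5.2074,-1.4773)
Shoelace sum Σ(x_i·y_{i+1} − x_{i+1}·y_i):
  i=1: 5.6201·2.7356 − 1.0135·2.1952 = +13.1494 (running +13.1494)
  i=2: 1.0135·-0.9830 − -7.0197·2.7356 = +18.2068 (running +31.3562)
  i=3: -7.0197·-1.4773 − 5.2074·-0.9830 = +15.4887 (running +46.8449)
  i=4: 5.2074·2.1952 − 5.6201·-1.4773 = +19.7338 (running +66.5787)
Area = |Σ|/2 = |66.5787|/2 = 33.2894

Area at t=0.928: 33.2894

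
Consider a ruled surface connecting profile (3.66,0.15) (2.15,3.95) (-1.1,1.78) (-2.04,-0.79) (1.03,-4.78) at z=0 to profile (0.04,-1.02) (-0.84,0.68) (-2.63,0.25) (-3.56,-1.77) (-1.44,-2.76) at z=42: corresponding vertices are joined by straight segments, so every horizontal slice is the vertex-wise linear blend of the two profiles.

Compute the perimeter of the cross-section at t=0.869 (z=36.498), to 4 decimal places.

Perimeter at t=0.869: 11.9158

Cross-section at t=0.869: each vertex is (1-t)·p0[i] + t·p1[i].
  v1: (1-0.869)·(3.66,0.15) + 0.869·(0.04,-1.02) = (0.5142,-0.8667)
  v2: (1-0.869)·(2.15,3.95) + 0.869·(-0.84,0.68) = (-0.4483,1.1084)
  v3: (1-0.869)·(-1.1,1.78) + 0.869·(-2.63,0.25) = (-2.4296,0.4504)
  v4: (1-0.869)·(-2.04,-0.79) + 0.869·(-3.56,-1.77) = (-3.3609,-1.6416)
  v5: (1-0.869)·(1.03,-4.78) + 0.869·(-1.44,-2.76) = (-1.1164,-3.0246)
Perimeter = Σ |v_{i+1} − v_i|:
  edge 1→2: √(-0.9625² + 1.9751²) = 2.1972 (running 2.1972)
  edge 2→3: √(-1.9813² + -0.6579²) = 2.0876 (running 4.2848)
  edge 3→4: √(-0.9313² + -2.0920²) = 2.2900 (running 6.5748)
  edge 4→5: √(2.2445² + -1.3830²) = 2.6363 (running 9.2111)
  edge 5→1: √(1.6307² + 2.1579²) = 2.7047 (running 11.9158)
Perimeter = 11.9158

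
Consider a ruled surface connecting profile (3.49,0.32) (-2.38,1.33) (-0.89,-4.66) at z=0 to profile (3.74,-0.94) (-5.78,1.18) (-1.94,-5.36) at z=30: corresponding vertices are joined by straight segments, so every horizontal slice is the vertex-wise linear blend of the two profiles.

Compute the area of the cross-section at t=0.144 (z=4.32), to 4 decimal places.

Area at t=0.144: 18.3386

Cross-section at t=0.144: each vertex is (1-t)·p0[i] + t·p1[i].
  v1: (1-0.144)·(3.49,0.32) + 0.144·(3.74,-0.94) = (3.5260,0.1386)
  v2: (1-0.144)·(-2.38,1.33) + 0.144·(-5.78,1.18) = (-2.8696,1.3084)
  v3: (1-0.144)·(-0.89,-4.66) + 0.144·(-1.94,-5.36) = (-1.0412,-4.7608)
Shoelace sum Σ(x_i·y_{i+1} − x_{i+1}·y_i):
  i=1: 3.5260·1.3084 − -2.8696·0.1386 = +5.0110 (running +5.0110)
  i=2: -2.8696·-4.7608 − -1.0412·1.3084 = +15.0239 (running +20.0349)
  i=3: -1.0412·0.1386 − 3.5260·-4.7608 = +16.6423 (running +36.6772)
Area = |Σ|/2 = |36.6772|/2 = 18.3386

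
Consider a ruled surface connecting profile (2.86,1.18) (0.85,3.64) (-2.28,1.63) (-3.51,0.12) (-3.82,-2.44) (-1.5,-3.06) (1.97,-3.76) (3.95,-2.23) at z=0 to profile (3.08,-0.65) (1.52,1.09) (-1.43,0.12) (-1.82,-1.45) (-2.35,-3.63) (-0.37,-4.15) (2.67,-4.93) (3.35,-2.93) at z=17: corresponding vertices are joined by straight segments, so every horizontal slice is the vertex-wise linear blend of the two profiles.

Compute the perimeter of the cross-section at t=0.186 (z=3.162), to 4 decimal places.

Cross-section at t=0.186: each vertex is (1-t)·p0[i] + t·p1[i].
  v1: (1-0.186)·(2.86,1.18) + 0.186·(3.08,-0.65) = (2.9009,0.8396)
  v2: (1-0.186)·(0.85,3.64) + 0.186·(1.52,1.09) = (0.9746,3.1657)
  v3: (1-0.186)·(-2.28,1.63) + 0.186·(-1.43,0.12) = (-2.1219,1.3491)
  v4: (1-0.186)·(-3.51,0.12) + 0.186·(-1.82,-1.45) = (-3.1957,-0.1720)
  v5: (1-0.186)·(-3.82,-2.44) + 0.186·(-2.35,-3.63) = (-3.5466,-2.6613)
  v6: (1-0.186)·(-1.5,-3.06) + 0.186·(-0.37,-4.15) = (-1.2898,-3.2627)
  v7: (1-0.186)·(1.97,-3.76) + 0.186·(2.67,-4.93) = (2.1002,-3.9776)
  v8: (1-0.186)·(3.95,-2.23) + 0.186·(3.35,-2.93) = (3.8384,-2.3602)
Perimeter = Σ |v_{i+1} − v_i|:
  edge 1→2: √(-1.9263² + 2.3261²) = 3.0201 (running 3.0201)
  edge 2→3: √(-3.0965² + -1.8166²) = 3.5900 (running 6.6102)
  edge 3→4: √(-1.0738² + -1.5212²) = 1.8620 (running 8.4721)
  edge 4→5: √(-0.3509² + -2.4893²) = 2.5139 (running 10.9861)
  edge 5→6: √(2.2568² + -0.6014²) = 2.3355 (running 13.3216)
  edge 6→7: √(3.3900² + -0.7149²) = 3.4646 (running 16.7862)
  edge 7→8: √(1.7382² + 1.6174²) = 2.3743 (running 19.1605)
  edge 8→1: √(-0.9375² + 3.1998²) = 3.3343 (running 22.4948)
Perimeter = 22.4948

Perimeter at t=0.186: 22.4948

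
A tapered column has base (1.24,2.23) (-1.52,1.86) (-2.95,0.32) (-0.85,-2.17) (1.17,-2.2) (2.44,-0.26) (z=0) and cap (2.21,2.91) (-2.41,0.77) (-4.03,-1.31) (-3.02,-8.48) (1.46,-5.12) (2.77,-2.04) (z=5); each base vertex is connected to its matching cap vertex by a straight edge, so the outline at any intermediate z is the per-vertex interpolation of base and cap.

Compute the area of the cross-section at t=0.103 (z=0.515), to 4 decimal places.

Area at t=0.103: 18.9785

Cross-section at t=0.103: each vertex is (1-t)·p0[i] + t·p1[i].
  v1: (1-0.103)·(1.24,2.23) + 0.103·(2.21,2.91) = (1.3399,2.3000)
  v2: (1-0.103)·(-1.52,1.86) + 0.103·(-2.41,0.77) = (-1.6117,1.7477)
  v3: (1-0.103)·(-2.95,0.32) + 0.103·(-4.03,-1.31) = (-3.0612,0.1521)
  v4: (1-0.103)·(-0.85,-2.17) + 0.103·(-3.02,-8.48) = (-1.0735,-2.8199)
  v5: (1-0.103)·(1.17,-2.2) + 0.103·(1.46,-5.12) = (1.1999,-2.5008)
  v6: (1-0.103)·(2.44,-0.26) + 0.103·(2.77,-2.04) = (2.4740,-0.4433)
Shoelace sum Σ(x_i·y_{i+1} − x_{i+1}·y_i):
  i=1: 1.3399·1.7477 − -1.6117·2.3000 = +6.0487 (running +6.0487)
  i=2: -1.6117·0.1521 − -3.0612·1.7477 = +5.1051 (running +11.1538)
  i=3: -3.0612·-2.8199 − -1.0735·0.1521 = +8.7958 (running +19.9496)
  i=4: -1.0735·-2.5008 − 1.1999·-2.8199 = +6.0681 (running +26.0177)
  i=5: 1.1999·-0.4433 − 2.4740·-2.5008 = +5.6549 (running +31.6726)
  i=6: 2.4740·2.3000 − 1.3399·-0.4433 = +6.2843 (running +37.9569)
Area = |Σ|/2 = |37.9569|/2 = 18.9785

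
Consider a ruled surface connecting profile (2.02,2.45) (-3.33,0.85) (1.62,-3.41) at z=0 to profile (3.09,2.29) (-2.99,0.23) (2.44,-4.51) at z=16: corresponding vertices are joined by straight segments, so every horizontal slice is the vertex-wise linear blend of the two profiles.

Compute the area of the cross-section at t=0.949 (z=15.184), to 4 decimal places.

Area at t=0.949: 19.7517

Cross-section at t=0.949: each vertex is (1-t)·p0[i] + t·p1[i].
  v1: (1-0.949)·(2.02,2.45) + 0.949·(3.09,2.29) = (3.0354,2.2982)
  v2: (1-0.949)·(-3.33,0.85) + 0.949·(-2.99,0.23) = (-3.0073,0.2616)
  v3: (1-0.949)·(1.62,-3.41) + 0.949·(2.44,-4.51) = (2.3982,-4.4539)
Shoelace sum Σ(x_i·y_{i+1} − x_{i+1}·y_i):
  i=1: 3.0354·0.2616 − -3.0073·2.2982 = +7.7055 (running +7.7055)
  i=2: -3.0073·-4.4539 − 2.3982·0.2616 = +12.7670 (running +20.4725)
  i=3: 2.3982·2.2982 − 3.0354·-4.4539 = +19.0309 (running +39.5034)
Area = |Σ|/2 = |39.5034|/2 = 19.7517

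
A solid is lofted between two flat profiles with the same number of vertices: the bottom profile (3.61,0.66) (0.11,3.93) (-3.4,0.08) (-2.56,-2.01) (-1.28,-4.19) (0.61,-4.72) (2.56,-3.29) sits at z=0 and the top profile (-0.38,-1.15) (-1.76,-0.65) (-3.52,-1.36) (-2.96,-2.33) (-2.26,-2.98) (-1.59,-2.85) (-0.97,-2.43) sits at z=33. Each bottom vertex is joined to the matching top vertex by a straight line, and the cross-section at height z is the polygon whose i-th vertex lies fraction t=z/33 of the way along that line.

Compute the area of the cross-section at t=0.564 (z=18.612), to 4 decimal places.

Area at t=0.564: 15.0668

Cross-section at t=0.564: each vertex is (1-t)·p0[i] + t·p1[i].
  v1: (1-0.564)·(3.61,0.66) + 0.564·(-0.38,-1.15) = (1.3596,-0.3608)
  v2: (1-0.564)·(0.11,3.93) + 0.564·(-1.76,-0.65) = (-0.9447,1.3469)
  v3: (1-0.564)·(-3.4,0.08) + 0.564·(-3.52,-1.36) = (-3.4677,-0.7322)
  v4: (1-0.564)·(-2.56,-2.01) + 0.564·(-2.96,-2.33) = (-2.7856,-2.1905)
  v5: (1-0.564)·(-1.28,-4.19) + 0.564·(-2.26,-2.98) = (-1.8327,-3.5076)
  v6: (1-0.564)·(0.61,-4.72) + 0.564·(-1.59,-2.85) = (-0.6308,-3.6653)
  v7: (1-0.564)·(2.56,-3.29) + 0.564·(-0.97,-2.43) = (0.5691,-2.8050)
Shoelace sum Σ(x_i·y_{i+1} − x_{i+1}·y_i):
  i=1: 1.3596·1.3469 − -0.9447·-0.3608 = +1.4904 (running +1.4904)
  i=2: -0.9447·-0.7322 − -3.4677·1.3469 = +5.3622 (running +6.8526)
  i=3: -3.4677·-2.1905 − -2.7856·-0.7322 = +5.5564 (running +12.4090)
  i=4: -2.7856·-3.5076 − -1.8327·-2.1905 = +5.7561 (running +18.1651)
  i=5: -1.8327·-3.6653 − -0.6308·-3.5076 = +4.5049 (running +22.6700)
  i=6: -0.6308·-2.8050 − 0.5691·-3.6653 = +3.8552 (running +26.5253)
  i=7: 0.5691·-0.3608 − 1.3596·-2.8050 = +3.6084 (running +30.1337)
Area = |Σ|/2 = |30.1337|/2 = 15.0668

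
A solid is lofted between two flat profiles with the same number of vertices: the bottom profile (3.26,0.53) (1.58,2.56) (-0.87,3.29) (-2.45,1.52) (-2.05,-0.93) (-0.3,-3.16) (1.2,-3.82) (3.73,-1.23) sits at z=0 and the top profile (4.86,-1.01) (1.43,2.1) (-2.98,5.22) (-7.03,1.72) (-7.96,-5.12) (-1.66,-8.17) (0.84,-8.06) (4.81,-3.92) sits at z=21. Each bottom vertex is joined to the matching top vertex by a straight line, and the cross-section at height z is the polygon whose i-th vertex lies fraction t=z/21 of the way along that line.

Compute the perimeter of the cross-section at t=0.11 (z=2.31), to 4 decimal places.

Cross-section at t=0.11: each vertex is (1-t)·p0[i] + t·p1[i].
  v1: (1-0.11)·(3.26,0.53) + 0.11·(4.86,-1.01) = (3.4360,0.3606)
  v2: (1-0.11)·(1.58,2.56) + 0.11·(1.43,2.1) = (1.5635,2.5094)
  v3: (1-0.11)·(-0.87,3.29) + 0.11·(-2.98,5.22) = (-1.1021,3.5023)
  v4: (1-0.11)·(-2.45,1.52) + 0.11·(-7.03,1.72) = (-2.9538,1.5420)
  v5: (1-0.11)·(-2.05,-0.93) + 0.11·(-7.96,-5.12) = (-2.7001,-1.3909)
  v6: (1-0.11)·(-0.3,-3.16) + 0.11·(-1.66,-8.17) = (-0.4496,-3.7111)
  v7: (1-0.11)·(1.2,-3.82) + 0.11·(0.84,-8.06) = (1.1604,-4.2864)
  v8: (1-0.11)·(3.73,-1.23) + 0.11·(4.81,-3.92) = (3.8488,-1.5259)
Perimeter = Σ |v_{i+1} − v_i|:
  edge 1→2: √(-1.8725² + 2.1488²) = 2.8502 (running 2.8502)
  edge 2→3: √(-2.6656² + 0.9929²) = 2.8445 (running 5.6947)
  edge 3→4: √(-1.8517² + -1.9603²) = 2.6966 (running 8.3913)
  edge 4→5: √(0.2537² + -2.9329²) = 2.9439 (running 11.3351)
  edge 5→6: √(2.2505² + -2.3202²) = 3.2323 (running 14.5675)
  edge 6→7: √(1.6100² + -0.5753²) = 1.7097 (running 16.2772)
  edge 7→8: √(2.6884² + 2.7605²) = 3.8533 (running 20.1305)
  edge 8→1: √(-0.4128² + 1.8865²) = 1.9311 (running 22.0616)
Perimeter = 22.0616

Perimeter at t=0.11: 22.0616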